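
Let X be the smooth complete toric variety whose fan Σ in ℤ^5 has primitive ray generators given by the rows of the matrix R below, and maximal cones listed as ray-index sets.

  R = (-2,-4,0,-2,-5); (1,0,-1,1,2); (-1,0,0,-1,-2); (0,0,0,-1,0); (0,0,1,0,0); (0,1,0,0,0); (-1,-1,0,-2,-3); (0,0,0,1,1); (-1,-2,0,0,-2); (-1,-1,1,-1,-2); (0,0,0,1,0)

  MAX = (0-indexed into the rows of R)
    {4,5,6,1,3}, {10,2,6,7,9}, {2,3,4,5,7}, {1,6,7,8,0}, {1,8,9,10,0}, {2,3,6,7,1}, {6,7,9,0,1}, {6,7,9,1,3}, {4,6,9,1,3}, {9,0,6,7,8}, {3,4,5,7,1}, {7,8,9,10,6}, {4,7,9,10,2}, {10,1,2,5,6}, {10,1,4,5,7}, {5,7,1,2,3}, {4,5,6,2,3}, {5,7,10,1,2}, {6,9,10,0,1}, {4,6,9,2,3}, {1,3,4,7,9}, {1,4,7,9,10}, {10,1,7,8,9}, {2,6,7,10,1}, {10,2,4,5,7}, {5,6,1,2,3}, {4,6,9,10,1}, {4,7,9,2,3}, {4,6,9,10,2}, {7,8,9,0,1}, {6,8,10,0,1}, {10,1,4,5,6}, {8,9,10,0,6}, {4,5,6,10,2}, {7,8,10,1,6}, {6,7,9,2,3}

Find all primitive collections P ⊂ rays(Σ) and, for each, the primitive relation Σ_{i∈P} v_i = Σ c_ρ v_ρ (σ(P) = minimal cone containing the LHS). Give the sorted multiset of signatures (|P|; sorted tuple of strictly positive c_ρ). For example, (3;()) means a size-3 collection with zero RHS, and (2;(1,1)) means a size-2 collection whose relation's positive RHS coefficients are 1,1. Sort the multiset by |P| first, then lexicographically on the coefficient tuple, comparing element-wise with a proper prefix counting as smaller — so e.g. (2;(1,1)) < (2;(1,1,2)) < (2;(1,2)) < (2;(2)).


Minimal non-faces — 17 found among 11 rays, 36 max cones:

  P={3,10}:  v_{3} + v_{10} = 0  ⇒ sig = (2;())
  P={0,5}:  v_{0} + v_{5} = v_{6} + v_{8}  ⇒ sig = (2;(1,1))
  P={5,9}:  v_{5} + v_{9} = v_{2} + v_{4}  ⇒ sig = (2;(1,1))
  P={5,8}:  v_{5} + v_{8} = v_{6} + v_{7} + v_{10}  ⇒ sig = (2;(1,1,1))
  P={3,8}:  v_{3} + v_{8} = v_{1} + v_{6} + v_{7} + v_{9}  ⇒ sig = (2;(1,1,1,1))
  P={0,2}:  v_{0} + v_{2} = 2·v_{6} + v_{7} + v_{8}  ⇒ sig = (2;(1,1,2))
  P={4,8}:  v_{4} + v_{8} = v_{1} + 2·v_{9} + v_{10}  ⇒ sig = (2;(1,1,2))
  P={0,4}:  v_{0} + v_{4} = 2·v_{1} + v_{6} + 3·v_{9} + v_{10}  ⇒ sig = (2;(1,1,2,3))
  P={2,8}:  v_{2} + v_{8} = 2·v_{6} + 2·v_{7} + v_{10}  ⇒ sig = (2;(1,2,2))
  P={0,3}:  v_{0} + v_{3} = 2·v_{1} + 2·v_{6} + v_{7} + 2·v_{9}  ⇒ sig = (2;(1,2,2,2))
  P={1,2,4}:  v_{1} + v_{2} + v_{4} = 0  ⇒ sig = (3;())
  P={4,6,7}:  v_{4} + v_{6} + v_{7} = v_{9}  ⇒ sig = (3;(1))
  P={5,6,7}:  v_{5} + v_{6} + v_{7} = v_{2}  ⇒ sig = (3;(1))
  P={1,2,9}:  v_{1} + v_{2} + v_{9} = v_{6} + v_{7}  ⇒ sig = (3;(1,1))
  P={0,7,10}:  v_{0} + v_{7} + v_{10} = 2·v_{8}  ⇒ sig = (3;(2))
  P={1,6,8,9}:  v_{1} + v_{6} + v_{8} + v_{9} = v_{0}  ⇒ sig = (4;(1))
  P={1,6,7,9,10}:  v_{1} + v_{6} + v_{7} + v_{9} + v_{10} = v_{8}  ⇒ sig = (5;(1))

so the primitive-relation signature multiset is
[(2;()), (2;(1,1)), (2;(1,1)), (2;(1,1,1)), (2;(1,1,1,1)), (2;(1,1,2)), (2;(1,1,2)), (2;(1,1,2,3)), (2;(1,2,2)), (2;(1,2,2,2)), (3;()), (3;(1)), (3;(1)), (3;(1,1)), (3;(2)), (4;(1)), (5;(1))]


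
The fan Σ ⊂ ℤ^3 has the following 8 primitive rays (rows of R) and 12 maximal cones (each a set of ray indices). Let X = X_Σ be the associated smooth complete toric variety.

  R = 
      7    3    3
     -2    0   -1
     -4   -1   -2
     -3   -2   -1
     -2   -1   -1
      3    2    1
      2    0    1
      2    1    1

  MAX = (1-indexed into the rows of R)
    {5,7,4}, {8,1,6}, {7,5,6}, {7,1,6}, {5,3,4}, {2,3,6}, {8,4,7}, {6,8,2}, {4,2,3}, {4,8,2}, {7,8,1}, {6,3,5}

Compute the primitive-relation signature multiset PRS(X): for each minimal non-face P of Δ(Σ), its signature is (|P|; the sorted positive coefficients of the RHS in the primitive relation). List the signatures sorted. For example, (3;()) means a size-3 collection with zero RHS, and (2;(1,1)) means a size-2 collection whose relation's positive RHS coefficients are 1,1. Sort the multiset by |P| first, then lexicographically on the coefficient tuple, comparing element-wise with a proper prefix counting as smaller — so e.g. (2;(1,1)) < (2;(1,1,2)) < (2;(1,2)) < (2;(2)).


Minimal non-faces — 11 found among 8 rays, 12 max cones:

  • {2,7}:  v_{2} + v_{7} = 0 ; sig = (2;())
  • {4,6}:  v_{4} + v_{6} = 0 ; sig = (2;())
  • {5,8}:  v_{5} + v_{8} = 0 ; sig = (2;())
  • {1,3}:  v_{1} + v_{3} = v_{6} ; sig = (2;(1))
  • {2,5}:  v_{2} + v_{5} = v_{3} ; sig = (2;(1))
  • {3,7}:  v_{3} + v_{7} = v_{5} ; sig = (2;(1))
  • {3,8}:  v_{3} + v_{8} = v_{2} ; sig = (2;(1))
  • {1,2}:  v_{1} + v_{2} = v_{6} + v_{8} ; sig = (2;(1,1))
  • {1,4}:  v_{1} + v_{4} = v_{7} + v_{8} ; sig = (2;(1,1))
  • {1,5}:  v_{1} + v_{5} = v_{6} + v_{7} ; sig = (2;(1,1))
  • {6,7,8}:  v_{6} + v_{7} + v_{8} = v_{1} ; sig = (3;(1))

so the primitive-relation signature multiset is
    |P|=2: 10 collections, coeffs (), (), (), (1), (1), (1), (1), (1,1), (1,1), (1,1)
    |P|=3: 1 collection, coeffs (1)


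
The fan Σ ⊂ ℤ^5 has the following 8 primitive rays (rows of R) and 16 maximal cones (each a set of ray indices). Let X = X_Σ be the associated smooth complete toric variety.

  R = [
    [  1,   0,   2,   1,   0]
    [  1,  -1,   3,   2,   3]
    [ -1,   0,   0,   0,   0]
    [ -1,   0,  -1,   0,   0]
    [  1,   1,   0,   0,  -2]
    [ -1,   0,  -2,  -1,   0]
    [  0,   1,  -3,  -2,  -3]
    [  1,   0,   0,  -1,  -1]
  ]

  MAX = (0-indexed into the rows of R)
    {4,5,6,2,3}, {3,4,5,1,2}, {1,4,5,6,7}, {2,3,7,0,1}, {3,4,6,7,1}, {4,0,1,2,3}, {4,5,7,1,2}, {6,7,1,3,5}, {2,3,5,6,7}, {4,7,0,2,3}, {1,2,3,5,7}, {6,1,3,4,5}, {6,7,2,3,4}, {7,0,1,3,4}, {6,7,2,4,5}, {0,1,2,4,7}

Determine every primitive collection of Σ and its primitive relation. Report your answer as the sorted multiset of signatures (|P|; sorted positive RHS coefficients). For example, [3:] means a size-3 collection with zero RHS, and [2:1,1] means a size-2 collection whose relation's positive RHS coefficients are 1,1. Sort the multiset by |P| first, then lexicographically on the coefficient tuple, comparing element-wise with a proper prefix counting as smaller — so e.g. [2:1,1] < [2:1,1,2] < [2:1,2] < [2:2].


Σ has 5 primitive collections:

  P = {0,5}:  v_{0} + v_{5} = 0  ⟹  sig = [2:]
  P = {0,6}:  v_{0} + v_{6} = v_{3} + v_{4} + v_{7}  ⟹  sig = [2:1,1,1]
  P = {1,2,6}:  v_{1} + v_{2} + v_{6} = 0  ⟹  sig = [3:]
  P = {3,4,5,7}:  v_{3} + v_{4} + v_{5} + v_{7} = v_{6}  ⟹  sig = [4:1]
  P = {1,2,3,4,7}:  v_{1} + v_{2} + v_{3} + v_{4} + v_{7} = v_{0}  ⟹  sig = [5:1]

Hence PRS(X_Σ) =
    [2:]
    [2:1,1,1]
    [3:]
    [4:1]
    [5:1]


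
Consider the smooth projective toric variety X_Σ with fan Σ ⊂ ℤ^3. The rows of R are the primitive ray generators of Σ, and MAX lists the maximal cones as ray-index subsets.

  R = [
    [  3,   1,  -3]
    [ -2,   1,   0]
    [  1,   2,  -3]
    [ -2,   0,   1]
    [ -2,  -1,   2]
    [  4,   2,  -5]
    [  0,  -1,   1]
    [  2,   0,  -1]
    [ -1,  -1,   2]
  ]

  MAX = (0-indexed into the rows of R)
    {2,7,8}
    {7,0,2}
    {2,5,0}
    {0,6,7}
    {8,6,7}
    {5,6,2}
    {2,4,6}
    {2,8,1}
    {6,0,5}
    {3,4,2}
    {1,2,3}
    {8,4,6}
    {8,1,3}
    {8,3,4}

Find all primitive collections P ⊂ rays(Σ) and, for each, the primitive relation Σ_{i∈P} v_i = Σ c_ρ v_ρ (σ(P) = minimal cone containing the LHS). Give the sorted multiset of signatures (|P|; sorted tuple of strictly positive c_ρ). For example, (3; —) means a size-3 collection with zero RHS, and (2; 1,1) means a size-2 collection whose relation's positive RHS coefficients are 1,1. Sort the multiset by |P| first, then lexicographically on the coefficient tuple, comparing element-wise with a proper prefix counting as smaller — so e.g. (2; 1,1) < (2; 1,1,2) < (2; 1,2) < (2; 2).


Σ has 20 primitive collections:

  • {3,7}:  v_{3} + v_{7} = 0  ⇒ sig = (2; —)
  • {0,1}:  v_{0} + v_{1} = v_{2}  ⇒ sig = (2; 1)
  • {0,8}:  v_{0} + v_{8} = v_{7}  ⇒ sig = (2; 1)
  • {1,6}:  v_{1} + v_{6} = v_{3}  ⇒ sig = (2; 1)
  • {3,6}:  v_{3} + v_{6} = v_{4}  ⇒ sig = (2; 1)
  • {4,7}:  v_{4} + v_{7} = v_{6}  ⇒ sig = (2; 1)
  • {5,8}:  v_{5} + v_{8} = v_{0}  ⇒ sig = (2; 1)
  • {0,3}:  v_{0} + v_{3} = v_{2} + v_{6}  ⇒ sig = (2; 1,1)
  • {1,7}:  v_{1} + v_{7} = v_{2} + v_{8}  ⇒ sig = (2; 1,1)
  • {0,4}:  v_{0} + v_{4} = v_{2} + 2·v_{6}  ⇒ sig = (2; 1,2)
  • {1,5}:  v_{1} + v_{5} = 2·v_{2} + v_{6}  ⇒ sig = (2; 1,2)
  • {1,4}:  v_{1} + v_{4} = 2·v_{3}  ⇒ sig = (2; 2)
  • {5,7}:  v_{5} + v_{7} = 2·v_{0}  ⇒ sig = (2; 2)
  • {3,5}:  v_{3} + v_{5} = 2·v_{2} + 2·v_{6}  ⇒ sig = (2; 2,2)
  • {4,5}:  v_{4} + v_{5} = 2·v_{2} + 3·v_{6}  ⇒ sig = (2; 2,3)
  • {2,6,8}:  v_{2} + v_{6} + v_{8} = 0  ⇒ sig = (3; —)
  • {0,2,6}:  v_{0} + v_{2} + v_{6} = v_{5}  ⇒ sig = (3; 1)
  • {2,3,8}:  v_{2} + v_{3} + v_{8} = v_{1}  ⇒ sig = (3; 1)
  • {2,4,8}:  v_{2} + v_{4} + v_{8} = v_{3}  ⇒ sig = (3; 1)
  • {2,6,7}:  v_{2} + v_{6} + v_{7} = v_{0}  ⇒ sig = (3; 1)

Signatures (|P|; sorted positive RHS coefficients), sorted:
    |P|=2: 15 collections, coeffs (), (1), (1), (1), (1), (1), (1), (1,1), (1,1), (1,2), (1,2), (2), (2), (2,2), (2,3)
    |P|=3: 5 collections, coeffs (), (1), (1), (1), (1)


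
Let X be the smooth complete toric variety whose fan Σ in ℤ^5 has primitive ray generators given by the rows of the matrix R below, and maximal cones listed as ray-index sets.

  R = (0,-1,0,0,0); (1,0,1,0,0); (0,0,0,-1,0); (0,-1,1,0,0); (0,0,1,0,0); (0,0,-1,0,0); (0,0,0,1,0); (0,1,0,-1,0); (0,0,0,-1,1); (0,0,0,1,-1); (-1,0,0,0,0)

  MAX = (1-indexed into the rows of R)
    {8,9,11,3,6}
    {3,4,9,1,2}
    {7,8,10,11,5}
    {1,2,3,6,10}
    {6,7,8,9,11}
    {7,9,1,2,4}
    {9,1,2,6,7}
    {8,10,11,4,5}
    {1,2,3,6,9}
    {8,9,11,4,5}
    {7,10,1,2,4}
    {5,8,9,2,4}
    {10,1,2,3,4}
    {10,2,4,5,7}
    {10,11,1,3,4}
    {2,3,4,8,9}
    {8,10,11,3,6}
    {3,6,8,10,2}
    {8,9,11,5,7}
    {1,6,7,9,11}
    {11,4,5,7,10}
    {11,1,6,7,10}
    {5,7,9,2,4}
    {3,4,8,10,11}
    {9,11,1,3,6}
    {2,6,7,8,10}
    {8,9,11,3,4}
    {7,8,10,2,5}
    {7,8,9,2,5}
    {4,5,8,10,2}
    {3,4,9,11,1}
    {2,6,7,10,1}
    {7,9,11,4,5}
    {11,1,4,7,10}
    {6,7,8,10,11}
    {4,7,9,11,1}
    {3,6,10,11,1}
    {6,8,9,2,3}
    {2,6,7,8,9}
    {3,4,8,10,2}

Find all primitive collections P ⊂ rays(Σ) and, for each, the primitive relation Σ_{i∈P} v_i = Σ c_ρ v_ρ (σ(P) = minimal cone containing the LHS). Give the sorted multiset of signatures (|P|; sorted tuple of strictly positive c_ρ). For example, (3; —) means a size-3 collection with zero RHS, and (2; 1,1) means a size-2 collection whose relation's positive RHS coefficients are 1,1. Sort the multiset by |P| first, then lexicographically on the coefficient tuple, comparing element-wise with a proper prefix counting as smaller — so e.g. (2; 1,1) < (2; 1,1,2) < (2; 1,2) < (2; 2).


Σ has 9 primitive collections:

  • {3,7}:  v_{3} + v_{7} = 0  ⟹  sig = (2; —)
  • {5,6}:  v_{5} + v_{6} = 0  ⟹  sig = (2; —)
  • {9,10}:  v_{9} + v_{10} = 0  ⟹  sig = (2; —)
  • {1,5}:  v_{1} + v_{5} = v_{4}  ⟹  sig = (2; 1)
  • {1,8}:  v_{1} + v_{8} = v_{3}  ⟹  sig = (2; 1)
  • {2,11}:  v_{2} + v_{11} = v_{5}  ⟹  sig = (2; 1)
  • {4,6}:  v_{4} + v_{6} = v_{1}  ⟹  sig = (2; 1)
  • {3,5}:  v_{3} + v_{5} = v_{4} + v_{8}  ⟹  sig = (2; 1,1)
  • {4,7,8}:  v_{4} + v_{7} + v_{8} = v_{5}  ⟹  sig = (3; 1)

Sorted signature multiset PRS(X):
    (2; —)
    (2; —)
    (2; —)
    (2; 1)
    (2; 1)
    (2; 1)
    (2; 1)
    (2; 1,1)
    (3; 1)


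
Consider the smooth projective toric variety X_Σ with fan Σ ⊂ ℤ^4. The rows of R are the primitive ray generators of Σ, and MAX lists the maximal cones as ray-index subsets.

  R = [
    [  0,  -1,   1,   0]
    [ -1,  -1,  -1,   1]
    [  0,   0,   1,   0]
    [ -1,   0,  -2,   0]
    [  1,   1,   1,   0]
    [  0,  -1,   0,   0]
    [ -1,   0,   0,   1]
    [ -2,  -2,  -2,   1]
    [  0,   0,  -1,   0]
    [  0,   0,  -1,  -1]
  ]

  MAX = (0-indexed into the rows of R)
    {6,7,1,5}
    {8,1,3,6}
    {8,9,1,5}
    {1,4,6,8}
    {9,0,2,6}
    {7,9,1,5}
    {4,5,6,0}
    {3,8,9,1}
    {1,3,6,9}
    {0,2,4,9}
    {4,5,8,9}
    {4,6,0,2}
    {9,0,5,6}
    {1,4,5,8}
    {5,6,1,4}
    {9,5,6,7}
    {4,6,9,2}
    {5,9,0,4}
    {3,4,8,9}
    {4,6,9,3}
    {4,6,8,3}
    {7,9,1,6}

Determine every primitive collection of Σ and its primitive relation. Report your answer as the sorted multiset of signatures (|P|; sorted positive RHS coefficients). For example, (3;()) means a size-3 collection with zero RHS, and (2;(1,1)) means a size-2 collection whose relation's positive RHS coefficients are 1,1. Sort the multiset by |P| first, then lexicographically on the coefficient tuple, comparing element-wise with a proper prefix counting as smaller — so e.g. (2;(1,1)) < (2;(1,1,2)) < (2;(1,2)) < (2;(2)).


Minimal non-faces — 20 found among 10 rays, 22 max cones:

  P={2,8}:  v_{2} + v_{8} = 0  so sig = (2;())
  P={0,8}:  v_{0} + v_{8} = v_{5}  so sig = (2;(1))
  P={2,5}:  v_{2} + v_{5} = v_{0}  so sig = (2;(1))
  P={4,7}:  v_{4} + v_{7} = v_{1}  so sig = (2;(1))
  P={1,2}:  v_{1} + v_{2} = v_{5} + v_{6}  so sig = (2;(1,1))
  P={2,3}:  v_{2} + v_{3} = v_{6} + v_{9}  so sig = (2;(1,1))
  P={3,5}:  v_{3} + v_{5} = v_{1} + v_{9}  so sig = (2;(1,1))
  P={0,3}:  v_{0} + v_{3} = v_{5} + v_{6} + v_{9}  so sig = (2;(1,1,1))
  P={0,1}:  v_{0} + v_{1} = 2·v_{5} + v_{6}  so sig = (2;(1,2))
  P={7,8}:  v_{7} + v_{8} = 2·v_{1} + v_{9}  so sig = (2;(1,2))
  P={2,7}:  v_{2} + v_{7} = 2·v_{5} + 2·v_{6} + v_{9}  so sig = (2;(1,2,2))
  P={3,7}:  v_{3} + v_{7} = 2·v_{1} + v_{6} + 2·v_{9}  so sig = (2;(1,2,2))
  P={0,7}:  v_{0} + v_{7} = 3·v_{5} + 2·v_{6} + v_{9}  so sig = (2;(1,2,3))
  P={1,4,9}:  v_{1} + v_{4} + v_{9} = v_{8}  so sig = (3;(1))
  P={5,6,8}:  v_{5} + v_{6} + v_{8} = v_{1}  so sig = (3;(1))
  P={6,8,9}:  v_{6} + v_{8} + v_{9} = v_{3}  so sig = (3;(1))
  P={1,3,4}:  v_{1} + v_{3} + v_{4} = v_{6} + 2·v_{8}  so sig = (3;(1,2))
  P={4,5,6,9}:  v_{4} + v_{5} + v_{6} + v_{9} = 0  so sig = (4;())
  P={0,4,6,9}:  v_{0} + v_{4} + v_{6} + v_{9} = v_{2}  so sig = (4;(1))
  P={1,5,6,9}:  v_{1} + v_{5} + v_{6} + v_{9} = v_{7}  so sig = (4;(1))

Sorted signature multiset PRS(X):
    (2;())
    (2;(1))
    (2;(1))
    (2;(1))
    (2;(1,1))
    (2;(1,1))
    (2;(1,1))
    (2;(1,1,1))
    (2;(1,2))
    (2;(1,2))
    (2;(1,2,2))
    (2;(1,2,2))
    (2;(1,2,3))
    (3;(1))
    (3;(1))
    (3;(1))
    (3;(1,2))
    (4;())
    (4;(1))
    (4;(1))


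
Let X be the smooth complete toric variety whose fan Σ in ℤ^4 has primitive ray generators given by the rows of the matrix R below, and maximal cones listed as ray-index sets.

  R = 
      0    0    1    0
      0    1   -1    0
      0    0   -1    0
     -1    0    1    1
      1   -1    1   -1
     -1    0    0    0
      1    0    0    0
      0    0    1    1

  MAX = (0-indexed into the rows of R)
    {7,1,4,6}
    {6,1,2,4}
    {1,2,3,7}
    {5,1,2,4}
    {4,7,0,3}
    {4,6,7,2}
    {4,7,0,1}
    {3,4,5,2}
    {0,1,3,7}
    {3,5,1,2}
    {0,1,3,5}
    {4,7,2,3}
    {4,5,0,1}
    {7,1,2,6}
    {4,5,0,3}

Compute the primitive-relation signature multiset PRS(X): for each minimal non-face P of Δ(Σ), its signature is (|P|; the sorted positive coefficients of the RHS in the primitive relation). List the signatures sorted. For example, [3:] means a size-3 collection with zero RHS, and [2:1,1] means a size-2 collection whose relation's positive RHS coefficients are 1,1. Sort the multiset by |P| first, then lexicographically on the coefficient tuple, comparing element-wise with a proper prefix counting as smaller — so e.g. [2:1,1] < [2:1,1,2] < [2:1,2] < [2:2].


7 collections generate NE(X_Σ); each relation:

  • {0,2}:  v_{0} + v_{2} = 0  so sig = [2:]
  • {5,6}:  v_{5} + v_{6} = 0  so sig = [2:]
  • {3,6}:  v_{3} + v_{6} = v_{7}  so sig = [2:1]
  • {5,7}:  v_{5} + v_{7} = v_{3}  so sig = [2:1]
  • {0,6}:  v_{0} + v_{6} = v_{1} + v_{4} + v_{7}  so sig = [2:1,1,1]
  • {1,3,4}:  v_{1} + v_{3} + v_{4} = v_{0}  so sig = [3:1]
  • {1,2,4,7}:  v_{1} + v_{2} + v_{4} + v_{7} = v_{6}  so sig = [4:1]

Sorted signature multiset PRS(X):
    |P|=2: 5 collections, coeffs (), (), (1), (1), (1,1,1)
    |P|=3: 1 collection, coeffs (1)
    |P|=4: 1 collection, coeffs (1)


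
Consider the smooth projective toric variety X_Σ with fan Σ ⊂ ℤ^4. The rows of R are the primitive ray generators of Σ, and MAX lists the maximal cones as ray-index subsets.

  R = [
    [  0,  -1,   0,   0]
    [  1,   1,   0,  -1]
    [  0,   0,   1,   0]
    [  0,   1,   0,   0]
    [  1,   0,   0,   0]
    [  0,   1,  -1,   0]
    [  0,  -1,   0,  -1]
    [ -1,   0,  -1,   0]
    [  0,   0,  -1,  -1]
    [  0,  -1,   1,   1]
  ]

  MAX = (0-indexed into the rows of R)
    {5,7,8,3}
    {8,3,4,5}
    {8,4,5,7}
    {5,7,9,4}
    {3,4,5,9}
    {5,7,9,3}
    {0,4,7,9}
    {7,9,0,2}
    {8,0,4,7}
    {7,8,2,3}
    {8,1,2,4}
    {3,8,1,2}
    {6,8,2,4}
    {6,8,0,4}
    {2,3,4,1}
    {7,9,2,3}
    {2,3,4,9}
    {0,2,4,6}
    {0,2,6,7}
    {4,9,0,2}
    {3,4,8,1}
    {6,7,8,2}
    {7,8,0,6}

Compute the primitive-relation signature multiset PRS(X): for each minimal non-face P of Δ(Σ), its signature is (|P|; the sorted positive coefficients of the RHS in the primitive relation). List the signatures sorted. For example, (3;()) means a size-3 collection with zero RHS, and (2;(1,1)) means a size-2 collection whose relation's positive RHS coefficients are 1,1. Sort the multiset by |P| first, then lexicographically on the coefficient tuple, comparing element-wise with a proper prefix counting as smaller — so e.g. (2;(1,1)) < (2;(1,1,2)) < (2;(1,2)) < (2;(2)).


The 17 primitive collections of Σ (r=10, n=4):

  {0,3}:  v_{0} + v_{3} = 0  so sig = (2;())
  {2,5}:  v_{2} + v_{5} = v_{3}  so sig = (2;(1))
  {5,6}:  v_{5} + v_{6} = v_{8}  so sig = (2;(1))
  {8,9}:  v_{8} + v_{9} = v_{0}  so sig = (2;(1))
  {0,5}:  v_{0} + v_{5} = v_{4} + v_{7}  so sig = (2;(1,1))
  {1,7}:  v_{1} + v_{7} = v_{3} + v_{8}  so sig = (2;(1,1))
  {1,9}:  v_{1} + v_{9} = v_{2} + v_{4}  so sig = (2;(1,1))
  {3,6}:  v_{3} + v_{6} = v_{2} + v_{8}  so sig = (2;(1,1))
  {0,1}:  v_{0} + v_{1} = v_{2} + v_{4} + v_{8}  so sig = (2;(1,1,1))
  {1,5}:  v_{1} + v_{5} = 2·v_{3} + v_{4} + v_{8}  so sig = (2;(1,1,2))
  {6,9}:  v_{6} + v_{9} = 2·v_{0} + v_{2}  so sig = (2;(1,2))
  {1,6}:  v_{1} + v_{6} = 2·v_{2} + v_{4} + 2·v_{8}  so sig = (2;(1,2,2))
  {2,4,7}:  v_{2} + v_{4} + v_{7} = 0  so sig = (3;())
  {0,2,8}:  v_{0} + v_{2} + v_{8} = v_{6}  so sig = (3;(1))
  {3,4,7}:  v_{3} + v_{4} + v_{7} = v_{5}  so sig = (3;(1))
  {4,6,7}:  v_{4} + v_{6} + v_{7} = v_{0} + v_{8}  so sig = (3;(1,1))
  {2,3,4,8}:  v_{2} + v_{3} + v_{4} + v_{8} = v_{1}  so sig = (4;(1))

so the primitive-relation signature multiset is
{ (2;()),  (2;(1)) ×3,  (2;(1,1)) ×4,  (2;(1,1,1)),  (2;(1,1,2)),  (2;(1,2)),  (2;(1,2,2)),  (3;()),  (3;(1)) ×2,  (3;(1,1)),  (4;(1)) }


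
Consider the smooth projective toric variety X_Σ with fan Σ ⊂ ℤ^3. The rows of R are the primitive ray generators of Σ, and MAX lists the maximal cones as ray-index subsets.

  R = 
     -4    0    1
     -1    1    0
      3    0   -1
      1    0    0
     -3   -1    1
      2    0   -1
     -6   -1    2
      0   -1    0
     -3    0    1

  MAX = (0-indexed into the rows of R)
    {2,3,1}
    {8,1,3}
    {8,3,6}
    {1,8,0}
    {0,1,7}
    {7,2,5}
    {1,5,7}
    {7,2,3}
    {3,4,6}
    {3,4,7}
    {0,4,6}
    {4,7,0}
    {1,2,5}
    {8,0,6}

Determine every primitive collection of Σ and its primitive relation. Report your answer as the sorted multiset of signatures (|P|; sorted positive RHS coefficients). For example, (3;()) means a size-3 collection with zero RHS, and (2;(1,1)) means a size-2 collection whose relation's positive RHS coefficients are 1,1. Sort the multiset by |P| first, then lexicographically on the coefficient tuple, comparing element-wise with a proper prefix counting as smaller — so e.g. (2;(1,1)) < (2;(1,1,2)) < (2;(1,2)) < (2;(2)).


The 17 primitive collections of Σ (r=9, n=3):

  P={2,8}:  v_{2} + v_{8} = 0  ⇒ sig = (2;())
  P={0,3}:  v_{0} + v_{3} = v_{8}  ⇒ sig = (2;(1))
  P={1,4}:  v_{1} + v_{4} = v_{0}  ⇒ sig = (2;(1))
  P={2,4}:  v_{2} + v_{4} = v_{7}  ⇒ sig = (2;(1))
  P={2,6}:  v_{2} + v_{6} = v_{4}  ⇒ sig = (2;(1))
  P={3,5}:  v_{3} + v_{5} = v_{2}  ⇒ sig = (2;(1))
  P={4,8}:  v_{4} + v_{8} = v_{6}  ⇒ sig = (2;(1))
  P={7,8}:  v_{7} + v_{8} = v_{4}  ⇒ sig = (2;(1))
  P={0,2}:  v_{0} + v_{2} = v_{1} + v_{7}  ⇒ sig = (2;(1,1))
  P={1,6}:  v_{1} + v_{6} = v_{0} + v_{8}  ⇒ sig = (2;(1,1))
  P={5,6}:  v_{5} + v_{6} = v_{0} + v_{7}  ⇒ sig = (2;(1,1))
  P={5,8}:  v_{5} + v_{8} = v_{1} + v_{7}  ⇒ sig = (2;(1,1))
  P={4,5}:  v_{4} + v_{5} = v_{1} + 2·v_{7}  ⇒ sig = (2;(1,2))
  P={6,7}:  v_{6} + v_{7} = 2·v_{4}  ⇒ sig = (2;(2))
  P={0,5}:  v_{0} + v_{5} = 2·v_{1} + 2·v_{7}  ⇒ sig = (2;(2,2))
  P={1,3,7}:  v_{1} + v_{3} + v_{7} = 0  ⇒ sig = (3;())
  P={1,2,7}:  v_{1} + v_{2} + v_{7} = v_{5}  ⇒ sig = (3;(1))

Sorted signature multiset PRS(X):
    (2;())
    (2;(1))
    (2;(1))
    (2;(1))
    (2;(1))
    (2;(1))
    (2;(1))
    (2;(1))
    (2;(1,1))
    (2;(1,1))
    (2;(1,1))
    (2;(1,1))
    (2;(1,2))
    (2;(2))
    (2;(2,2))
    (3;())
    (3;(1))


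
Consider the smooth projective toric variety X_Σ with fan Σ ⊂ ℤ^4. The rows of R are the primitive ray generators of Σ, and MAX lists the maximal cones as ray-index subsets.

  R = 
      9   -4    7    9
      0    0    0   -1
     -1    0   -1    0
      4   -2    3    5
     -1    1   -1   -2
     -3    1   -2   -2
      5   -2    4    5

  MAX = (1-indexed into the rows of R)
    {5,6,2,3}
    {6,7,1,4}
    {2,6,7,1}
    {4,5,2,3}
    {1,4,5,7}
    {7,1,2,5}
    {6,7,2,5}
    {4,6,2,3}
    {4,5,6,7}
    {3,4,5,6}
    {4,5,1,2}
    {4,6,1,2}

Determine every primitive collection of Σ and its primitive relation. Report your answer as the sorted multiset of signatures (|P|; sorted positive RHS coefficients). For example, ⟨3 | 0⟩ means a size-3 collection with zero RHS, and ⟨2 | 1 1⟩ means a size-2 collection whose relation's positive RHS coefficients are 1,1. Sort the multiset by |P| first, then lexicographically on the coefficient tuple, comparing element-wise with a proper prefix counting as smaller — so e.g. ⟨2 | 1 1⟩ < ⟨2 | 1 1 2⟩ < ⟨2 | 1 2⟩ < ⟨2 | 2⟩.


|primitive collections| = 5. Relations:

  P={3,7}:  v_{3} + v_{7} = v_{4}  ⇒ sig = ⟨2 | 1⟩
  P={1,3}:  v_{1} + v_{3} = v_{2} + 2·v_{4}  ⇒ sig = ⟨2 | 1 2⟩
  P={1,5,6}:  v_{1} + v_{5} + v_{6} = v_{7}  ⇒ sig = ⟨3 | 1⟩
  P={2,4,7}:  v_{2} + v_{4} + v_{7} = v_{1}  ⇒ sig = ⟨3 | 1⟩
  P={2,4,5,6}:  v_{2} + v_{4} + v_{5} + v_{6} = 0  ⇒ sig = ⟨4 | 0⟩

Hence PRS(X_Σ) =
    |P|=2: 2 collections, coeffs (1), (1,2)
    |P|=3: 2 collections, coeffs (1), (1)
    |P|=4: 1 collection, coeffs ()


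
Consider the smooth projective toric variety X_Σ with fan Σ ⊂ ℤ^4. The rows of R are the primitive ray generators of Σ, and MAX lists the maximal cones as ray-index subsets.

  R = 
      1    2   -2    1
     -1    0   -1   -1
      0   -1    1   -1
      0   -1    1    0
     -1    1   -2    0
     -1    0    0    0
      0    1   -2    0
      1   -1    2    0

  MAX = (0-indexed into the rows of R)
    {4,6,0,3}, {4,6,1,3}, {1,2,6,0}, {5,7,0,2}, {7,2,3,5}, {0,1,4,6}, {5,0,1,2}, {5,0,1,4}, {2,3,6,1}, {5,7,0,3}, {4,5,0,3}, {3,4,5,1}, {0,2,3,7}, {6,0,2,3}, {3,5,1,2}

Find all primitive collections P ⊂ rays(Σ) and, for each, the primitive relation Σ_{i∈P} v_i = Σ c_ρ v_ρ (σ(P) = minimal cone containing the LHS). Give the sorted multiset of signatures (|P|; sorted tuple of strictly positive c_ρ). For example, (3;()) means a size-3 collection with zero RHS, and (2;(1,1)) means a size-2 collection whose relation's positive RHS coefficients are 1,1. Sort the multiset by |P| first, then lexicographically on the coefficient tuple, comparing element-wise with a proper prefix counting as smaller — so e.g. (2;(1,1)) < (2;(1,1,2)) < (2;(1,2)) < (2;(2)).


Σ has 7 primitive collections:

  {4,7}:  v_{4} + v_{7} = 0 ; sig = (2;())
  {1,7}:  v_{1} + v_{7} = v_{2} ; sig = (2;(1))
  {2,4}:  v_{2} + v_{4} = v_{1} ; sig = (2;(1))
  {5,6}:  v_{5} + v_{6} = v_{4} ; sig = (2;(1))
  {6,7}:  v_{6} + v_{7} = v_{0} + v_{2} + v_{3} ; sig = (2;(1,1,1))
  {0,1,3}:  v_{0} + v_{1} + v_{3} = v_{6} ; sig = (3;(1))
  {0,2,3,5}:  v_{0} + v_{2} + v_{3} + v_{5} = 0 ; sig = (4;())

Hence PRS(X_Σ) =
{ (2;()),  (2;(1)) ×3,  (2;(1,1,1)),  (3;(1)),  (4;()) }


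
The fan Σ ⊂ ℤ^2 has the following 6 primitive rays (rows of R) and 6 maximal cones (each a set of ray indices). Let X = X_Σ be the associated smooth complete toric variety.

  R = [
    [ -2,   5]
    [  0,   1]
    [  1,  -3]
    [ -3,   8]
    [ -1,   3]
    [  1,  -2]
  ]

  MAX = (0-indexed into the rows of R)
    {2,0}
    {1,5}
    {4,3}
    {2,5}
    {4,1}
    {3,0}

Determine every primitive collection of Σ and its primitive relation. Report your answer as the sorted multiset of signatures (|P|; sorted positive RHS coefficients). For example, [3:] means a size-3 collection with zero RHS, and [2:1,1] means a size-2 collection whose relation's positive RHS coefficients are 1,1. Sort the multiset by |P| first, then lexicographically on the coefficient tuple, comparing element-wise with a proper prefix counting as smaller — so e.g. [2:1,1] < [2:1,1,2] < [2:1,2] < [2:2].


The 9 primitive collections of Σ (r=6, n=2):

  {2,4}:  v_{2} + v_{4} = 0  →  sig = [2:]
  {0,4}:  v_{0} + v_{4} = v_{3}  →  sig = [2:1]
  {0,5}:  v_{0} + v_{5} = v_{4}  →  sig = [2:1]
  {1,2}:  v_{1} + v_{2} = v_{5}  →  sig = [2:1]
  {2,3}:  v_{2} + v_{3} = v_{0}  →  sig = [2:1]
  {4,5}:  v_{4} + v_{5} = v_{1}  →  sig = [2:1]
  {0,1}:  v_{0} + v_{1} = 2·v_{4}  →  sig = [2:2]
  {3,5}:  v_{3} + v_{5} = 2·v_{4}  →  sig = [2:2]
  {1,3}:  v_{1} + v_{3} = 3·v_{4}  →  sig = [2:3]

Sorted signature multiset PRS(X):
    [2:]
    [2:1]
    [2:1]
    [2:1]
    [2:1]
    [2:1]
    [2:2]
    [2:2]
    [2:3]


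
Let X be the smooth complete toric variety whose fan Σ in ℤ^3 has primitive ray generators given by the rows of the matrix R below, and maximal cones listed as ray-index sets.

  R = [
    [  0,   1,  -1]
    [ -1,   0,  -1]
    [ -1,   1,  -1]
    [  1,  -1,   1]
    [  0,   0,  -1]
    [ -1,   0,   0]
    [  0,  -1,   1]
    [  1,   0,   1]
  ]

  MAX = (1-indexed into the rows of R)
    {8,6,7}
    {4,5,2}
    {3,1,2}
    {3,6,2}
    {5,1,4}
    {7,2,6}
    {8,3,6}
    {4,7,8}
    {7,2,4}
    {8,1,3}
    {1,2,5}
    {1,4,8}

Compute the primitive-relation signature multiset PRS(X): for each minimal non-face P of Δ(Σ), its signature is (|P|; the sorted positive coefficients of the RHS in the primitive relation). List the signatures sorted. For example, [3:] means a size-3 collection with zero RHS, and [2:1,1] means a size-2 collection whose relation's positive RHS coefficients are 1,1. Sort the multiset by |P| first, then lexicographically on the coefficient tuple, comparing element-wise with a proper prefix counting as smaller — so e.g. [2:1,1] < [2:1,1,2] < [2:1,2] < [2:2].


Minimal non-faces — 11 found among 8 rays, 12 max cones:

  P = {1,7}:  v_{1} + v_{7} = 0  ⟹  sig = [2:]
  P = {2,8}:  v_{2} + v_{8} = 0  ⟹  sig = [2:]
  P = {3,4}:  v_{3} + v_{4} = 0  ⟹  sig = [2:]
  P = {1,6}:  v_{1} + v_{6} = v_{3}  ⟹  sig = [2:1]
  P = {3,7}:  v_{3} + v_{7} = v_{6}  ⟹  sig = [2:1]
  P = {4,6}:  v_{4} + v_{6} = v_{7}  ⟹  sig = [2:1]
  P = {5,6}:  v_{5} + v_{6} = v_{2}  ⟹  sig = [2:1]
  P = {3,5}:  v_{3} + v_{5} = v_{1} + v_{2}  ⟹  sig = [2:1,1]
  P = {5,7}:  v_{5} + v_{7} = v_{2} + v_{4}  ⟹  sig = [2:1,1]
  P = {5,8}:  v_{5} + v_{8} = v_{1} + v_{4}  ⟹  sig = [2:1,1]
  P = {1,2,4}:  v_{1} + v_{2} + v_{4} = v_{5}  ⟹  sig = [3:1]

Sorted signature multiset PRS(X):
[[2:], [2:], [2:], [2:1], [2:1], [2:1], [2:1], [2:1,1], [2:1,1], [2:1,1], [3:1]]


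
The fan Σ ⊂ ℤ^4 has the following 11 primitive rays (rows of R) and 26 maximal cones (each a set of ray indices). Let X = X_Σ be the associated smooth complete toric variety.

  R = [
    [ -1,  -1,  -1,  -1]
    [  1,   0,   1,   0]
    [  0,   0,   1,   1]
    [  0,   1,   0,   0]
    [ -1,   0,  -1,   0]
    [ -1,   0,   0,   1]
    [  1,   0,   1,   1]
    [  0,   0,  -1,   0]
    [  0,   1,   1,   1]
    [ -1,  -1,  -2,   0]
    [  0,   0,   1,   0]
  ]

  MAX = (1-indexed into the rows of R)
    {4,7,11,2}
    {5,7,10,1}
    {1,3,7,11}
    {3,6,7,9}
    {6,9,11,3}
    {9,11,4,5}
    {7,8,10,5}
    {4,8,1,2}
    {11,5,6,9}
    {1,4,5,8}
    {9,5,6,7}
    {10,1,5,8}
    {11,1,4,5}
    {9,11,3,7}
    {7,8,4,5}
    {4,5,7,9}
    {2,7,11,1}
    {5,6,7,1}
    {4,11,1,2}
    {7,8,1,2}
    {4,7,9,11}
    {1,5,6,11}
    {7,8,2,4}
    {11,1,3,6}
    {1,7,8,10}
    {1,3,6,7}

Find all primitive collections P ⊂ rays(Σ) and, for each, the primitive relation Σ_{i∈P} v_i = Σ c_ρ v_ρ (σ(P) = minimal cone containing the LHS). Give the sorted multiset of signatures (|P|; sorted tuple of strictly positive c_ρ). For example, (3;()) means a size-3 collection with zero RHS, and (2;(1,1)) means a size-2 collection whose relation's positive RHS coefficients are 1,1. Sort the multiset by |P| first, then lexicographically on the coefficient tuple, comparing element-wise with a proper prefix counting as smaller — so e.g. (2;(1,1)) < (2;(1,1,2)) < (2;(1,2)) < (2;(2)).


Σ has 22 primitive collections:

  • {2,5}:  v_{2} + v_{5} = 0 ; sig = (2;())
  • {8,11}:  v_{8} + v_{11} = 0 ; sig = (2;())
  • {2,6}:  v_{2} + v_{6} = v_{3} ; sig = (2;(1))
  • {3,4}:  v_{3} + v_{4} = v_{9} ; sig = (2;(1))
  • {3,5}:  v_{3} + v_{5} = v_{6} ; sig = (2;(1))
  • {1,9}:  v_{1} + v_{9} = v_{5} + v_{11} ; sig = (2;(1,1))
  • {2,3}:  v_{2} + v_{3} = v_{7} + v_{11} ; sig = (2;(1,1))
  • {3,8}:  v_{3} + v_{8} = v_{5} + v_{7} ; sig = (2;(1,1))
  • {4,6}:  v_{4} + v_{6} = v_{5} + v_{9} ; sig = (2;(1,1))
  • {4,10}:  v_{4} + v_{10} = v_{5} + v_{8} ; sig = (2;(1,1))
  • {2,9}:  v_{2} + v_{9} = v_{4} + v_{7} + v_{11} ; sig = (2;(1,1,1))
  • {2,10}:  v_{2} + v_{10} = v_{1} + v_{7} + v_{8} ; sig = (2;(1,1,1))
  • {8,9}:  v_{8} + v_{9} = v_{4} + v_{5} + v_{7} ; sig = (2;(1,1,1))
  • {10,11}:  v_{10} + v_{11} = v_{1} + v_{5} + v_{7} ; sig = (2;(1,1,1))
  • {6,8}:  v_{6} + v_{8} = 2·v_{5} + v_{7} ; sig = (2;(1,2))
  • {9,10}:  v_{9} + v_{10} = 2·v_{5} + v_{7} ; sig = (2;(1,2))
  • {3,10}:  v_{3} + v_{10} = v_{1} + 2·v_{5} + 2·v_{7} ; sig = (2;(1,2,2))
  • {6,10}:  v_{6} + v_{10} = v_{1} + 3·v_{5} + 2·v_{7} ; sig = (2;(1,2,3))
  • {1,4,7}:  v_{1} + v_{4} + v_{7} = 0 ; sig = (3;())
  • {5,7,11}:  v_{5} + v_{7} + v_{11} = v_{3} ; sig = (3;(1))
  • {6,7,11}:  v_{6} + v_{7} + v_{11} = 2·v_{3} ; sig = (3;(2))
  • {1,5,7,8}:  v_{1} + v_{5} + v_{7} + v_{8} = v_{10} ; sig = (4;(1))

Hence PRS(X_Σ) =
[(2;()), (2;()), (2;(1)), (2;(1)), (2;(1)), (2;(1,1)), (2;(1,1)), (2;(1,1)), (2;(1,1)), (2;(1,1)), (2;(1,1,1)), (2;(1,1,1)), (2;(1,1,1)), (2;(1,1,1)), (2;(1,2)), (2;(1,2)), (2;(1,2,2)), (2;(1,2,3)), (3;()), (3;(1)), (3;(2)), (4;(1))]


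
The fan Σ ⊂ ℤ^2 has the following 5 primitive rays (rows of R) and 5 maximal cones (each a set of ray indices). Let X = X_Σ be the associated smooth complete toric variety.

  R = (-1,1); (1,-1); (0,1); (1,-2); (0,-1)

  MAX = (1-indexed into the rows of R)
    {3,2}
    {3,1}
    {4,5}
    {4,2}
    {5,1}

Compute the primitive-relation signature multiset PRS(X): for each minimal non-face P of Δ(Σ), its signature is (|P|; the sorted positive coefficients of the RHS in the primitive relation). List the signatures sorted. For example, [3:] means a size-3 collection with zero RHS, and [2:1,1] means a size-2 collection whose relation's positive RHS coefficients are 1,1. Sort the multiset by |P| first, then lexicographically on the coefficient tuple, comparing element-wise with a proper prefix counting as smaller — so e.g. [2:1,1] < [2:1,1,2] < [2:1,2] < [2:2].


The 5 primitive collections of Σ (r=5, n=2):

  • {1,2}:  v_{1} + v_{2} = 0  ⇒ sig = [2:]
  • {3,5}:  v_{3} + v_{5} = 0  ⇒ sig = [2:]
  • {1,4}:  v_{1} + v_{4} = v_{5}  ⇒ sig = [2:1]
  • {2,5}:  v_{2} + v_{5} = v_{4}  ⇒ sig = [2:1]
  • {3,4}:  v_{3} + v_{4} = v_{2}  ⇒ sig = [2:1]

Signatures (|P|; sorted positive RHS coefficients), sorted:
    [2:]
    [2:]
    [2:1]
    [2:1]
    [2:1]


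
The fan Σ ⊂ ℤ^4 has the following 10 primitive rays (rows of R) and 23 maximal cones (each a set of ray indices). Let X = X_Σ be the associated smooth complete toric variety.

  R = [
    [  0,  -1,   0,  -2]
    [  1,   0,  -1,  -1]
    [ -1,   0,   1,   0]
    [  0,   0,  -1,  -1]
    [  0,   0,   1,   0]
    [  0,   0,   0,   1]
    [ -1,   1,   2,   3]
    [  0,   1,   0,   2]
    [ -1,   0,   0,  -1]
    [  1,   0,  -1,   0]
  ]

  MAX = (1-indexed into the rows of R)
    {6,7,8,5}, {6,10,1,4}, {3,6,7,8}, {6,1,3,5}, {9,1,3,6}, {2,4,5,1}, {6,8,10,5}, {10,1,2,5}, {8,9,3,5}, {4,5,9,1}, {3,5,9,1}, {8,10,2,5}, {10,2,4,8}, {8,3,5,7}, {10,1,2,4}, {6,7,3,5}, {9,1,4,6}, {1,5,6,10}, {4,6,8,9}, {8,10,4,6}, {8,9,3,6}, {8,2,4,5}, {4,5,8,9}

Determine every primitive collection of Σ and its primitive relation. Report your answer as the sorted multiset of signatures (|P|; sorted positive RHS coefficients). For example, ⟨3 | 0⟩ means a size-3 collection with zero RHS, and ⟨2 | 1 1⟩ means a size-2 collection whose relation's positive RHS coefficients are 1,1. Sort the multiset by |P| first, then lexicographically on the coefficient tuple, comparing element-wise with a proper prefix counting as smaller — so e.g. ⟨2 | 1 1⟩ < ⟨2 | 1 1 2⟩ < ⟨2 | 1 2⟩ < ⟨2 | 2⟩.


The 16 primitive collections of Σ (r=10, n=4):

  P = {1,8}:  v_{1} + v_{8} = 0  ⟹  sig = ⟨2 | 0⟩
  P = {3,10}:  v_{3} + v_{10} = 0  ⟹  sig = ⟨2 | 0⟩
  P = {2,6}:  v_{2} + v_{6} = v_{10}  ⟹  sig = ⟨2 | 1⟩
  P = {3,4}:  v_{3} + v_{4} = v_{9}  ⟹  sig = ⟨2 | 1⟩
  P = {9,10}:  v_{9} + v_{10} = v_{4}  ⟹  sig = ⟨2 | 1⟩
  P = {2,3}:  v_{2} + v_{3} = v_{4} + v_{5}  ⟹  sig = ⟨2 | 1 1⟩
  P = {2,7}:  v_{2} + v_{7} = v_{5} + v_{8}  ⟹  sig = ⟨2 | 1 1⟩
  P = {4,7}:  v_{4} + v_{7} = v_{3} + v_{8}  ⟹  sig = ⟨2 | 1 1⟩
  P = {1,7}:  v_{1} + v_{7} = v_{3} + v_{5} + v_{6}  ⟹  sig = ⟨2 | 1 1 1⟩
  P = {7,10}:  v_{7} + v_{10} = v_{5} + v_{6} + v_{8}  ⟹  sig = ⟨2 | 1 1 1⟩
  P = {2,9}:  v_{2} + v_{9} = 2·v_{4} + v_{5}  ⟹  sig = ⟨2 | 1 2⟩
  P = {7,9}:  v_{7} + v_{9} = 2·v_{3} + v_{8}  ⟹  sig = ⟨2 | 1 2⟩
  P = {4,5,6}:  v_{4} + v_{5} + v_{6} = 0  ⟹  sig = ⟨3 | 0⟩
  P = {4,5,10}:  v_{4} + v_{5} + v_{10} = v_{2}  ⟹  sig = ⟨3 | 1⟩
  P = {5,6,9}:  v_{5} + v_{6} + v_{9} = v_{3}  ⟹  sig = ⟨3 | 1⟩
  P = {3,5,6,8}:  v_{3} + v_{5} + v_{6} + v_{8} = v_{7}  ⟹  sig = ⟨4 | 1⟩

Signatures (|P|; sorted positive RHS coefficients), sorted:
[⟨2 | 0⟩, ⟨2 | 0⟩, ⟨2 | 1⟩, ⟨2 | 1⟩, ⟨2 | 1⟩, ⟨2 | 1 1⟩, ⟨2 | 1 1⟩, ⟨2 | 1 1⟩, ⟨2 | 1 1 1⟩, ⟨2 | 1 1 1⟩, ⟨2 | 1 2⟩, ⟨2 | 1 2⟩, ⟨3 | 0⟩, ⟨3 | 1⟩, ⟨3 | 1⟩, ⟨4 | 1⟩]


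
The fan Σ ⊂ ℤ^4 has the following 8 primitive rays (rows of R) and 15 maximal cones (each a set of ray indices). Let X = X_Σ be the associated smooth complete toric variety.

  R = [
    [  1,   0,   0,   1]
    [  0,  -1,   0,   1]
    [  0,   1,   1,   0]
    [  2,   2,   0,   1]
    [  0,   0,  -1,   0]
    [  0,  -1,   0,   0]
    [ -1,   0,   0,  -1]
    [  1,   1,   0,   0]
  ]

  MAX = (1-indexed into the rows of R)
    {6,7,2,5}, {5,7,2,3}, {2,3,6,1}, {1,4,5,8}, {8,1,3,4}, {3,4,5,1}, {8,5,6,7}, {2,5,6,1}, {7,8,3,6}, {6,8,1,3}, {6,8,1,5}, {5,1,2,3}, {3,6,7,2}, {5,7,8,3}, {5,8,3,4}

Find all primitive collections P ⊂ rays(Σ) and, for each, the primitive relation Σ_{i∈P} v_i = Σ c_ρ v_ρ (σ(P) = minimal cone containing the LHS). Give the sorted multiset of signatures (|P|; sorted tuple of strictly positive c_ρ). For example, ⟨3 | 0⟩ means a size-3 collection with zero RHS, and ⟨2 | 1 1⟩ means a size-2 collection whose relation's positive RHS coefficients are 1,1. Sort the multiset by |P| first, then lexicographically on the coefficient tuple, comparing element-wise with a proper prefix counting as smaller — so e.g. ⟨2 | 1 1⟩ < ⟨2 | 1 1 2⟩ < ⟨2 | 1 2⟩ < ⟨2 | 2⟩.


Primitive collections (7):

  P={1,7}:  v_{1} + v_{7} = 0  ⟹  sig = ⟨2 | 0⟩
  P={2,8}:  v_{2} + v_{8} = v_{1}  ⟹  sig = ⟨2 | 1⟩
  P={4,6}:  v_{4} + v_{6} = v_{1} + v_{8}  ⟹  sig = ⟨2 | 1 1⟩
  P={4,7}:  v_{4} + v_{7} = v_{3} + v_{5} + v_{8}  ⟹  sig = ⟨2 | 1 1 1⟩
  P={2,4}:  v_{2} + v_{4} = 2·v_{1} + v_{3} + v_{5}  ⟹  sig = ⟨2 | 1 1 2⟩
  P={3,5,6}:  v_{3} + v_{5} + v_{6} = 0  ⟹  sig = ⟨3 | 0⟩
  P={1,3,5,8}:  v_{1} + v_{3} + v_{5} + v_{8} = v_{4}  ⟹  sig = ⟨4 | 1⟩

so the primitive-relation signature multiset is
{ ⟨2 | 0⟩,  ⟨2 | 1⟩,  ⟨2 | 1 1⟩,  ⟨2 | 1 1 1⟩,  ⟨2 | 1 1 2⟩,  ⟨3 | 0⟩,  ⟨4 | 1⟩ }


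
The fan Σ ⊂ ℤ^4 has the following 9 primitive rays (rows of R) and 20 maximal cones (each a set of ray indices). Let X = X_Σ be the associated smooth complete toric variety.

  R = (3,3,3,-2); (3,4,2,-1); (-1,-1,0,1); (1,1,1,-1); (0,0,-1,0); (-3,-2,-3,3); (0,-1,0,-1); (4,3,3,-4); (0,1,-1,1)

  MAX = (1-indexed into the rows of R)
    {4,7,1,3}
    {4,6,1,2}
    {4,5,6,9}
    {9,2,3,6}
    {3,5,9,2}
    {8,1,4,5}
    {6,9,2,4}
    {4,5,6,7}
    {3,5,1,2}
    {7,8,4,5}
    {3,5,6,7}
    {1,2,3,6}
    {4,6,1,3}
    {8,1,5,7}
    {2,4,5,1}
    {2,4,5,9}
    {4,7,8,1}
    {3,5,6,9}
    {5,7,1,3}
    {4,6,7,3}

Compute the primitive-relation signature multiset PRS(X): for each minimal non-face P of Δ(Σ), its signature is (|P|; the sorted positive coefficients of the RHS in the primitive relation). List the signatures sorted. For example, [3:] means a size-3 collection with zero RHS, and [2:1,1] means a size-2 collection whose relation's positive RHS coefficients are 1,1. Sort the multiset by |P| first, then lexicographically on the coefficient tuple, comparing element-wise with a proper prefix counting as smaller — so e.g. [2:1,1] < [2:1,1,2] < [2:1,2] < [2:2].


14 collections generate NE(X_Σ); each relation:

  • {1,9}:  v_{1} + v_{9} = v_{2} ; sig = [2:1]
  • {7,9}:  v_{7} + v_{9} = v_{5} ; sig = [2:1]
  • {2,7}:  v_{2} + v_{7} = v_{1} + v_{5} ; sig = [2:1,1]
  • {3,8}:  v_{3} + v_{8} = v_{1} + v_{7} ; sig = [2:1,1]
  • {6,8}:  v_{6} + v_{8} = v_{4} + v_{5} ; sig = [2:1,1]
  • {8,9}:  v_{8} + v_{9} = v_{1} + v_{4} + 2·v_{5} ; sig = [2:1,1,2]
  • {2,8}:  v_{2} + v_{8} = 2·v_{1} + v_{4} + 2·v_{5} ; sig = [2:1,2,2]
  • {1,6,7}:  v_{1} + v_{6} + v_{7} = 0 ; sig = [3:]
  • {3,4,5}:  v_{3} + v_{4} + v_{5} = 0 ; sig = [3:]
  • {1,5,6}:  v_{1} + v_{5} + v_{6} = v_{9} ; sig = [3:1]
  • {3,4,9}:  v_{3} + v_{4} + v_{9} = v_{1} + v_{6} ; sig = [3:1,1]
  • {2,3,4}:  v_{2} + v_{3} + v_{4} = 2·v_{1} + v_{6} ; sig = [3:1,2]
  • {2,5,6}:  v_{2} + v_{5} + v_{6} = 2·v_{9} ; sig = [3:2]
  • {1,4,5,7}:  v_{1} + v_{4} + v_{5} + v_{7} = v_{8} ; sig = [4:1]

Hence PRS(X_Σ) =
{ [2:1] ×2,  [2:1,1] ×3,  [2:1,1,2],  [2:1,2,2],  [3:] ×2,  [3:1],  [3:1,1],  [3:1,2],  [3:2],  [4:1] }


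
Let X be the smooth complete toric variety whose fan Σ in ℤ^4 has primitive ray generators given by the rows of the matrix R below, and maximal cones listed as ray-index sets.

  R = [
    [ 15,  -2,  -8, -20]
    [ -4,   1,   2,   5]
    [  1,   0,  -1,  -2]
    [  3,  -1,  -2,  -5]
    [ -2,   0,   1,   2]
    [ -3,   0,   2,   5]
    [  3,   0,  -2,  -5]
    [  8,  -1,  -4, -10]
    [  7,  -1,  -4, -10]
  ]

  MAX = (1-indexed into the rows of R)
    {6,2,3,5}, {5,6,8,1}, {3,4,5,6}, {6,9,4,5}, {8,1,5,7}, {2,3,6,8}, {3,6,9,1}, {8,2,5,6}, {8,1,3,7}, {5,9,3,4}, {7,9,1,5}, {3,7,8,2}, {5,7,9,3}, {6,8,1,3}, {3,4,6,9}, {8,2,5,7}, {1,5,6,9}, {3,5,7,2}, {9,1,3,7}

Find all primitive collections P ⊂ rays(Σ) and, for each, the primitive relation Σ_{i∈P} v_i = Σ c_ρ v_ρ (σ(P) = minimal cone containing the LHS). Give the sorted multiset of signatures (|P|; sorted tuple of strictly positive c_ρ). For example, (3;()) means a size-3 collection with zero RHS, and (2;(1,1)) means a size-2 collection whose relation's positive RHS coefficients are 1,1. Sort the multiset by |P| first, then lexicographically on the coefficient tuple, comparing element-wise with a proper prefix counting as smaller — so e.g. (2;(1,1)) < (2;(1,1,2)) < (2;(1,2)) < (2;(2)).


11 collections generate NE(X_Σ); each relation:

  P = {6,7}:  v_{6} + v_{7} = 0  ⟹  sig = (2;())
  P = {2,9}:  v_{2} + v_{9} = v_{7}  ⟹  sig = (2;(1))
  P = {8,9}:  v_{8} + v_{9} = v_{1}  ⟹  sig = (2;(1))
  P = {1,2}:  v_{1} + v_{2} = v_{7} + v_{8}  ⟹  sig = (2;(1,1))
  P = {2,4}:  v_{2} + v_{4} = v_{3} + v_{5}  ⟹  sig = (2;(1,1))
  P = {4,7}:  v_{4} + v_{7} = v_{3} + v_{5} + v_{9}  ⟹  sig = (2;(1,1,1))
  P = {4,8}:  v_{4} + v_{8} = v_{6} + 2·v_{9}  ⟹  sig = (2;(1,2))
  P = {1,4}:  v_{1} + v_{4} = v_{6} + 3·v_{9}  ⟹  sig = (2;(1,3))
  P = {3,5,8}:  v_{3} + v_{5} + v_{8} = v_{9}  ⟹  sig = (3;(1))
  P = {1,3,5}:  v_{1} + v_{3} + v_{5} = 2·v_{9}  ⟹  sig = (3;(2))
  P = {3,5,6,9}:  v_{3} + v_{5} + v_{6} + v_{9} = v_{4}  ⟹  sig = (4;(1))

so the primitive-relation signature multiset is
[(2;()), (2;(1)), (2;(1)), (2;(1,1)), (2;(1,1)), (2;(1,1,1)), (2;(1,2)), (2;(1,3)), (3;(1)), (3;(2)), (4;(1))]
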